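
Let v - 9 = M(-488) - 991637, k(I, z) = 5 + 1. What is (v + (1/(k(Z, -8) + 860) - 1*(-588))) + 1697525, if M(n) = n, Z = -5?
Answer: 611393403/866 ≈ 7.0600e+5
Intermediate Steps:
k(I, z) = 6
v = -992116 (v = 9 + (-488 - 991637) = 9 - 992125 = -992116)
(v + (1/(k(Z, -8) + 860) - 1*(-588))) + 1697525 = (-992116 + (1/(6 + 860) - 1*(-588))) + 1697525 = (-992116 + (1/866 + 588)) + 1697525 = (-992116 + 509209/866) + 1697525 = -858663247/866 + 1697525 = 611393403/866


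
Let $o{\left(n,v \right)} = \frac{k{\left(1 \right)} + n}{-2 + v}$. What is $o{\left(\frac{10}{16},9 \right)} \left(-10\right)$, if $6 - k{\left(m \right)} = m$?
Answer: $- \frac{225}{28} \approx -8.0357$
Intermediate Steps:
$k{\left(m \right)} = 6 - m$
$o{\left(n,v \right)} = \frac{5 + n}{-2 + v}$ ($o{\left(n,v \right)} = \frac{\left(6 - 1\right) + n}{-2 + v} = \frac{5 + n}{-2 + v}$)
$o{\left(\frac{10}{16},9 \right)} \left(-10\right) = \frac{5 + \frac{10}{16}}{-2 + 9} \left(-10\right) = \frac{5 + 10 \cdot \frac{1}{16}}{7} \left(-10\right) = \frac{5 + \frac{5}{8}}{7} \left(-10\right) = \frac{1}{7} \cdot \frac{45}{8} \left(-10\right) = \frac{45}{56} \left(-10\right) = - \frac{225}{28}$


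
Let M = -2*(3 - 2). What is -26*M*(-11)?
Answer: -572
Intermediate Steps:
M = -2 (M = -2*1 = -2)
-26*M*(-11) = -26*(-2)*(-11) = 52*(-11) = -572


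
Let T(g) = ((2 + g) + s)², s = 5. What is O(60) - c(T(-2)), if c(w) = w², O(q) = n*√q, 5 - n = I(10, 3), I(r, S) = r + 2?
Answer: -625 - 14*√15 ≈ -679.22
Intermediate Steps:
I(r, S) = 2 + r
T(g) = (7 + g)² (T(g) = ((2 + g) + 5)² = (7 + g)²)
n = -7 (n = 5 - (2 + 10) = 5 - 1*12 = 5 - 12 = -7)
O(q) = -7*√q
O(60) - c(T(-2)) = -14*√15 - ((7 - 2)²)² = -14*√15 - (5²)² = -14*√15 - 1*25² = -14*√15 - 1*625 = -14*√15 - 625 = -625 - 14*√15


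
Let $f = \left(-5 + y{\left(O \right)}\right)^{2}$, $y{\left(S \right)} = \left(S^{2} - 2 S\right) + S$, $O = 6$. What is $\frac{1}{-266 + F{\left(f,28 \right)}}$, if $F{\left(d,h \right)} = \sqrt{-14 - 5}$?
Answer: $- \frac{14}{3725} - \frac{i \sqrt{19}}{70775} \approx -0.0037584 - 6.1588 \cdot 10^{-5} i$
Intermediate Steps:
$y{\left(S \right)} = S^{2} - S$
$f = 625$ ($f = \left(-5 + 6 \left(-1 + 6\right)\right)^{2} = \left(-5 + 6 \cdot 5\right)^{2} = \left(-5 + 30\right)^{2} = 25^{2} = 625$)
$F{\left(d,h \right)} = i \sqrt{19}$ ($F{\left(d,h \right)} = \sqrt{-19} = i \sqrt{19}$)
$\frac{1}{-266 + F{\left(f,28 \right)}} = \frac{1}{-266 + i \sqrt{19}}$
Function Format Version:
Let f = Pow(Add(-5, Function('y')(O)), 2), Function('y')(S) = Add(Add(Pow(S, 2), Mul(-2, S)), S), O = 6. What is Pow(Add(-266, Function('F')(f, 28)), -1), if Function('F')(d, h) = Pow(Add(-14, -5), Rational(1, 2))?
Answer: Add(Rational(-14, 3725), Mul(Rational(-1, 70775), I, Pow(19, Rational(1, 2)))) ≈ Add(-0.0037584, Mul(-6.1588e-5, I))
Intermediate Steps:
Function('y')(S) = Add(Pow(S, 2), Mul(-1, S))
f = 625 (f = Pow(Add(-5, Mul(6, Add(-1, 6))), 2) = Pow(Add(-5, Mul(6, 5)), 2) = Pow(Add(-5, 30), 2) = Pow(25, 2) = 625)
Function('F')(d, h) = Mul(I, Pow(19, Rational(1, 2))) (Function('F')(d, h) = Pow(-19, Rational(1, 2)) = Mul(I, Pow(19, Rational(1, 2))))
Pow(Add(-266, Function('F')(f, 28)), -1) = Pow(Add(-266, Mul(I, Pow(19, Rational(1, 2)))), -1)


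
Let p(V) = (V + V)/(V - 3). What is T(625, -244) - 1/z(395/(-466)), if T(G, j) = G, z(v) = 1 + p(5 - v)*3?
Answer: 11046798/17677 ≈ 624.92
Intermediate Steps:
p(V) = 2*V/(-3 + V) (p(V) = (2*V)/(-3 + V) = 2*V/(-3 + V))
z(v) = 1 + 6*(5 - v)/(2 - v) (z(v) = 1 + (2*(5 - v)/(-3 + (5 - v)))*3 = 1 + (2*(5 - v)/(2 - v))*3 = 1 + 6*(5 - v)/(2 - v))
T(625, -244) - 1/z(395/(-466)) = 625 - 1/((-32 + 7*(395/(-466)))/(-2 + 395/(-466))) = 625 - 1/((-32 + 7*(395*(-1/466)))/(-2 + 395*(-1/466))) = 625 - 1/((-32 + 7*(-395/466))/(-2 - 395/466)) = 625 - 1/((-32 - 2765/466)/(-1327/466)) = 625 - 1/((-466/1327*(-17677/466))) = 625 - 1/17677/1327 = 625 - 1*1327/17677 = 625 - 1327/17677 = 11046798/17677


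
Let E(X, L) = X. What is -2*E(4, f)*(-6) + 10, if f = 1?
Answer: 58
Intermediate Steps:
-2*E(4, f)*(-6) + 10 = -2*4*(-6) + 10 = -8*(-6) + 10 = 48 + 10 = 58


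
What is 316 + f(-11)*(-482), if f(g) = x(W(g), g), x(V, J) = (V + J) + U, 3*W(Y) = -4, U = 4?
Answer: 12998/3 ≈ 4332.7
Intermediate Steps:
W(Y) = -4/3 (W(Y) = (⅓)*(-4) = -4/3)
x(V, J) = 4 + J + V (x(V, J) = (V + J) + 4 = (J + V) + 4 = 4 + J + V)
f(g) = 8/3 + g (f(g) = 4 + g - 4/3 = 8/3 + g)
316 + f(-11)*(-482) = 316 + (8/3 - 11)*(-482) = 316 - 25/3*(-482) = 316 + 12050/3 = 12998/3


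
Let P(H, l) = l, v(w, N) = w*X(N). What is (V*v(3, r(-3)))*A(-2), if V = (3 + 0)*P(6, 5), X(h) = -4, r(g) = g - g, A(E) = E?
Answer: 360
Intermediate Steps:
r(g) = 0
v(w, N) = -4*w (v(w, N) = w*(-4) = -4*w)
V = 15 (V = (3 + 0)*5 = 3*5 = 15)
(V*v(3, r(-3)))*A(-2) = (15*(-4*3))*(-2) = (15*(-12))*(-2) = -180*(-2) = 360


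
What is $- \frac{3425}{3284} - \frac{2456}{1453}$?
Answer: $- \frac{13042029}{4771652} \approx -2.7332$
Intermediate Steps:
$- \frac{3425}{3284} - \frac{2456}{1453} = - \frac{13042029}{4771652}$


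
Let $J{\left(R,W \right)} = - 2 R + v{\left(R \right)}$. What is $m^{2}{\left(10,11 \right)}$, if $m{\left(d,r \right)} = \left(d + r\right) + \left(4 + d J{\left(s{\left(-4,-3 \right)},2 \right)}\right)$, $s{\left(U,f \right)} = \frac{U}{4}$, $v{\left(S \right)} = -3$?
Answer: $225$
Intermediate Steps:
$s{\left(U,f \right)} = \frac{U}{4}$ ($s{\left(U,f \right)} = U \frac{1}{4} = \frac{U}{4}$)
$J{\left(R,W \right)} = -3 - 2 R$ ($J{\left(R,W \right)} = - 2 R - 3 = -3 - 2 R$)
$m{\left(d,r \right)} = 4 + r$ ($m{\left(d,r \right)} = \left(d + r\right) + \left(4 + d \left(-3 - 2 \cdot \frac{1}{4} \left(-4\right)\right)\right) = \left(d + r\right) + \left(4 + d \left(-3 - -2\right)\right) = \left(d + r\right) + \left(4 + d \left(-3 + 2\right)\right) = \left(d + r\right) + \left(4 + d \left(-1\right)\right) = \left(d + r\right) - \left(-4 + d\right) = 4 + r$)
$m^{2}{\left(10,11 \right)} = \left(4 + 11\right)^{2} = 15^{2} = 225$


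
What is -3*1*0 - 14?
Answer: -14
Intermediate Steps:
-3*1*0 - 14 = -3*0 - 14 = 0 - 14 = -14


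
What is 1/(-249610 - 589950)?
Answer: -1/839560 ≈ -1.1911e-6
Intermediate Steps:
1/(-249610 - 589950) = 1/(-839560) = -1/839560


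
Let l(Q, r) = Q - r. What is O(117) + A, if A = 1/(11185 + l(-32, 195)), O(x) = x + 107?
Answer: 2454593/10958 ≈ 224.00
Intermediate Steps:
O(x) = 107 + x
A = 1/10958 (A = 1/(11185 + (-32 - 1*195)) = 1/(11185 + (-32 - 195)) = 1/(11185 - 227) = 1/10958 ≈ 9.1258e-5)
O(117) + A = (107 + 117) + 1/10958 = 224 + 1/10958 = 2454593/10958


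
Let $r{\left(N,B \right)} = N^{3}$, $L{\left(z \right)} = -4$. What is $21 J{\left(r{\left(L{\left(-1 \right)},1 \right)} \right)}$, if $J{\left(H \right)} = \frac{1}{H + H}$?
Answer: $- \frac{21}{128} \approx -0.16406$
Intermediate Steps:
$J{\left(H \right)} = \frac{1}{2 H}$
$21 J{\left(r{\left(L{\left(-1 \right)},1 \right)} \right)} = 21 \frac{1}{2 \left(-4\right)^{3}} = 21 \frac{1}{2 \left(-64\right)} = 21 \cdot \frac{1}{2} \left(- \frac{1}{64}\right) = 21 \left(- \frac{1}{128}\right) = - \frac{21}{128}$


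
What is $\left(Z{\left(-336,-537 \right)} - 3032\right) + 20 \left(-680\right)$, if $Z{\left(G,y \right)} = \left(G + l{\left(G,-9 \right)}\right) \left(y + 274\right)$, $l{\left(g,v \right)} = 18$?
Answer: $67002$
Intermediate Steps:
$Z{\left(G,y \right)} = \left(18 + G\right) \left(274 + y\right)$ ($Z{\left(G,y \right)} = \left(G + 18\right) \left(y + 274\right) = \left(18 + G\right) \left(274 + y\right)$)
$\left(Z{\left(-336,-537 \right)} - 3032\right) + 20 \left(-680\right) = \left(\left(4932 + 18 \left(-537\right) + 274 \left(-336\right) - -180432\right) - 3032\right) + 20 \left(-680\right) = \left(\left(4932 - 9666 - 92064 + 180432\right) - 3032\right) - 13600 = \left(83634 - 3032\right) - 13600 = 80602 - 13600 = 67002$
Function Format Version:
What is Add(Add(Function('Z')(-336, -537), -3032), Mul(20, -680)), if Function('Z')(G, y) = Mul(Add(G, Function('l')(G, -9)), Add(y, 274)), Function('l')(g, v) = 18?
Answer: 67002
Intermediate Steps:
Function('Z')(G, y) = Mul(Add(18, G), Add(274, y)) (Function('Z')(G, y) = Mul(Add(G, 18), Add(y, 274)) = Mul(Add(18, G), Add(274, y)))
Add(Add(Function('Z')(-336, -537), -3032), Mul(20, -680)) = Add(Add(Add(4932, Mul(18, -537), Mul(274, -336), Mul(-336, -537)), -3032), Mul(20, -680)) = Add(Add(Add(4932, -9666, -92064, 180432), -3032), -13600) = Add(Add(83634, -3032), -13600) = Add(80602, -13600) = 67002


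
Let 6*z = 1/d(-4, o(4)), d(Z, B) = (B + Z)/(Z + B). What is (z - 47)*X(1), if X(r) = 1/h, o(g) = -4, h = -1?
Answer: 281/6 ≈ 46.833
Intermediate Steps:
X(r) = -1 (X(r) = 1/(-1) = -1)
d(Z, B) = 1 (d(Z, B) = (B + Z)/(B + Z) = 1)
z = 1/6 (z = (1/6)/1 = (1/6)*1 = 1/6 ≈ 0.16667)
(z - 47)*X(1) = (1/6 - 47)*(-1) = -281/6*(-1) = 281/6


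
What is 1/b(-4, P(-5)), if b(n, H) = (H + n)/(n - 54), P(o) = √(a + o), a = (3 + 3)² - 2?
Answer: -232/13 - 58*√29/13 ≈ -41.872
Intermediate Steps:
a = 34 (a = 6² - 2 = 36 - 2 = 34)
P(o) = √(34 + o)
b(n, H) = (H + n)/(-54 + n)
1/b(-4, P(-5)) = 1/((√(34 - 5) - 4)/(-54 - 4)) = 1/((√29 - 4)/(-58)) = 1/(-(-4 + √29)/58) = 1/(2/29 - √29/58)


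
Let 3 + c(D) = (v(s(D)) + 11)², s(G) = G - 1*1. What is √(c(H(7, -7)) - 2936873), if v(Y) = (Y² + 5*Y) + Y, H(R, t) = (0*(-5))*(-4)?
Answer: 2*I*√734210 ≈ 1713.7*I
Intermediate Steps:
s(G) = -1 + G (s(G) = G - 1 = -1 + G)
H(R, t) = 0 (H(R, t) = 0*(-4) = 0)
v(Y) = Y² + 6*Y
c(D) = -3 + (11 + (-1 + D)*(5 + D))² (c(D) = -3 + ((-1 + D)*(6 + (-1 + D)) + 11)² = -3 + ((-1 + D)*(5 + D) + 11)² = -3 + (11 + (-1 + D)*(5 + D))²)
√(c(H(7, -7)) - 2936873) = √((-3 + (11 + (-1 + 0)*(5 + 0))²) - 2936873) = √((-3 + (11 - 1*5)²) - 2936873) = √((-3 + (11 - 5)²) - 2936873) = √((-3 + 6²) - 2936873) = √((-3 + 36) - 2936873) = √(33 - 2936873) = √(-2936840) = 2*I*√734210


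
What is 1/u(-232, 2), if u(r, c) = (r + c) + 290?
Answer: 1/60 ≈ 0.016667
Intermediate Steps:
u(r, c) = 290 + c + r (u(r, c) = (c + r) + 290 = 290 + c + r)
1/u(-232, 2) = 1/(290 + 2 - 232) = 1/60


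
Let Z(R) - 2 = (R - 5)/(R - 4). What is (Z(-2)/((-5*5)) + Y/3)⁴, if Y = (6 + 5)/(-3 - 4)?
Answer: 217611987121/1215506250000 ≈ 0.17903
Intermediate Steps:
Z(R) = 2 + (-5 + R)/(-4 + R) (Z(R) = 2 + (R - 5)/(R - 4) = 2 + (-5 + R)/(-4 + R))
Y = -11/7 (Y = 11/(-7) = 11*(-⅐) = -11/7 ≈ -1.5714)
(Z(-2)/((-5*5)) + Y/3)⁴ = (((-13 + 3*(-2))/(-4 - 2))/((-5*5)) - 11/7/3)⁴ = (((-13 - 6)/(-6))/(-25) - 11/7*⅓)⁴ = (-⅙*(-19)*(-1/25) - 11/21)⁴ = ((19/6)*(-1/25) - 11/21)⁴ = (-19/150 - 11/21)⁴ = (-683/1050)⁴ = 217611987121/1215506250000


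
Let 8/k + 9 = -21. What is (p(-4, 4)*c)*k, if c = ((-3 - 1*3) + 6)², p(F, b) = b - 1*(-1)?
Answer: 0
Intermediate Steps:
p(F, b) = 1 + b (p(F, b) = b + 1 = 1 + b)
k = -4/15 (k = 8/(-9 - 21) = 8/(-30) = 8*(-1/30) = -4/15 ≈ -0.26667)
c = 0 (c = ((-3 - 3) + 6)² = (-6 + 6)² = 0² = 0)
(p(-4, 4)*c)*k = ((1 + 4)*0)*(-4/15) = (5*0)*(-4/15) = 0*(-4/15) = 0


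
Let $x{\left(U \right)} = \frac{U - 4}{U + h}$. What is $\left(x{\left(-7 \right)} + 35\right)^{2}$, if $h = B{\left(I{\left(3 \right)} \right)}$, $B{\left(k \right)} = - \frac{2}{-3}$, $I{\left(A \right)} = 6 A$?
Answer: $\frac{487204}{361} \approx 1349.6$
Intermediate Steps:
$B{\left(k \right)} = \frac{2}{3}$ ($B{\left(k \right)} = \left(-2\right) \left(- \frac{1}{3}\right) = \frac{2}{3}$)
$h = \frac{2}{3} \approx 0.66667$
$x{\left(U \right)} = \frac{-4 + U}{\frac{2}{3} + U}$ ($x{\left(U \right)} = \frac{U - 4}{U + \frac{2}{3}} = \frac{-4 + U}{\frac{2}{3} + U}$)
$\left(x{\left(-7 \right)} + 35\right)^{2} = \left(\frac{3 \left(-4 - 7\right)}{2 + 3 \left(-7\right)} + 35\right)^{2} = \left(3 \frac{1}{2 - 21} \left(-11\right) + 35\right)^{2} = \left(3 \frac{1}{-19} \left(-11\right) + 35\right)^{2} = \left(3 \left(- \frac{1}{19}\right) \left(-11\right) + 35\right)^{2} = \left(\frac{33}{19} + 35\right)^{2} = \left(\frac{698}{19}\right)^{2} = \frac{487204}{361}$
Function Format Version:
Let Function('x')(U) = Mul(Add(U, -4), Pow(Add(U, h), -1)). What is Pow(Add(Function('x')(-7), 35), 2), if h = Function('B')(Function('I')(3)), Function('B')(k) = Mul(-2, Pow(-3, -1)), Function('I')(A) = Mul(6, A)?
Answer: Rational(487204, 361) ≈ 1349.6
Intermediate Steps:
Function('B')(k) = Rational(2, 3) (Function('B')(k) = Mul(-2, Rational(-1, 3)) = Rational(2, 3))
h = Rational(2, 3) ≈ 0.66667
Function('x')(U) = Mul(Pow(Add(Rational(2, 3), U), -1), Add(-4, U)) (Function('x')(U) = Mul(Add(U, -4), Pow(Add(U, Rational(2, 3)), -1)) = Mul(Add(-4, U), Pow(Add(Rational(2, 3), U), -1)) = Mul(Pow(Add(Rational(2, 3), U), -1), Add(-4, U)))
Pow(Add(Function('x')(-7), 35), 2) = Pow(Add(Mul(3, Pow(Add(2, Mul(3, -7)), -1), Add(-4, -7)), 35), 2) = Pow(Add(Mul(3, Pow(Add(2, -21), -1), -11), 35), 2) = Pow(Add(Mul(3, Pow(-19, -1), -11), 35), 2) = Pow(Add(Mul(3, Rational(-1, 19), -11), 35), 2) = Pow(Add(Rational(33, 19), 35), 2) = Pow(Rational(698, 19), 2) = Rational(487204, 361)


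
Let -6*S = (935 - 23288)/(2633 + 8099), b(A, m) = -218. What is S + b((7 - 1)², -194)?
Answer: -4671701/21464 ≈ -217.65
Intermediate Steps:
S = 7451/21464 (S = -(935 - 23288)/(6*(2633 + 8099)) = -(-7451)/(2*10732) = -⅙*(-22353/10732) = 7451/21464 ≈ 0.34714)
S + b((7 - 1)², -194) = 7451/21464 - 218 = -4671701/21464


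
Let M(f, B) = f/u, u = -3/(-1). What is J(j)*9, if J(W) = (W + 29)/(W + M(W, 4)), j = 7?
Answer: 243/7 ≈ 34.714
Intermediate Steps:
u = 3 (u = -3*(-1) = 3)
M(f, B) = f/3
J(W) = 3*(29 + W)/(4*W) (J(W) = (W + 29)/(W + W/3) = (29 + W)/((4*W/3)) = (29 + W)*(3/(4*W)) = 3*(29 + W)/(4*W))
J(j)*9 = ((3/4)*(29 + 7)/7)*9 = ((3/4)*(1/7)*36)*9 = (27/7)*9 = 243/7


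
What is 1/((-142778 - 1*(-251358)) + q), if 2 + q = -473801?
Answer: -1/365223 ≈ -2.7381e-6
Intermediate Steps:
q = -473803 (q = -2 - 473801 = -473803)
1/((-142778 - 1*(-251358)) + q) = 1/((-142778 - 1*(-251358)) - 473803) = 1/((-142778 + 251358) - 473803) = 1/(108580 - 473803) = 1/(-365223) = -1/365223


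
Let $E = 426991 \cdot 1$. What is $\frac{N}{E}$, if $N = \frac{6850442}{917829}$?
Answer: $\frac{6850442}{391904722539} \approx 1.748 \cdot 10^{-5}$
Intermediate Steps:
$N = \frac{6850442}{917829}$ ($N = 6850442 \cdot \frac{1}{917829} = \frac{6850442}{917829} \approx 7.4637$)
$E = 426991$
$\frac{N}{E} = \frac{6850442}{917829 \cdot 426991} = \frac{6850442}{917829} \cdot \frac{1}{426991} = \frac{6850442}{391904722539}$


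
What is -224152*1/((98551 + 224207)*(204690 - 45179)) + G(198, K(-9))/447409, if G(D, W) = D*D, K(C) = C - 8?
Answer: 1009128469316392/11517079739841621 ≈ 0.087620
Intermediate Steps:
K(C) = -8 + C
G(D, W) = D²
-224152*1/((98551 + 224207)*(204690 - 45179)) + G(198, K(-9))/447409 = -224152*1/((98551 + 224207)*(204690 - 45179)) + 198²/447409 = -224152/(322758*159511) + 39204*(1/447409) = -224152/51483451338 + 39204/447409 = -224152*1/51483451338 + 39204/447409 = -112076/25741725669 + 39204/447409 = 1009128469316392/11517079739841621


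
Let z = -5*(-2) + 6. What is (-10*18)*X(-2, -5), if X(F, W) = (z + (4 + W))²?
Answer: -40500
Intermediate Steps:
z = 16 (z = 10 + 6 = 16)
X(F, W) = (20 + W)² (X(F, W) = (16 + (4 + W))² = (20 + W)²)
(-10*18)*X(-2, -5) = (-10*18)*(20 - 5)² = -180*15² = -180*225 = -40500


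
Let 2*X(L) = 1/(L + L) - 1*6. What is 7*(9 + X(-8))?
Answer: 1337/32 ≈ 41.781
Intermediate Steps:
X(L) = -3 + 1/(4*L) (X(L) = (1/(L + L) - 1*6)/2 = (1/(2*L) - 6)/2 = (-6 + 1/(2*L))/2 = -3 + 1/(4*L))
7*(9 + X(-8)) = 7*(9 + (-3 + (¼)/(-8))) = 7*(9 + (-3 + (¼)*(-⅛))) = 7*(9 + (-3 - 1/32)) = 7*(9 - 97/32) = 7*(191/32) = 1337/32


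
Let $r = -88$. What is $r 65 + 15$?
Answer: $-5705$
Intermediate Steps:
$r 65 + 15 = \left(-88\right) 65 + 15 = -5720 + 15 = -5705$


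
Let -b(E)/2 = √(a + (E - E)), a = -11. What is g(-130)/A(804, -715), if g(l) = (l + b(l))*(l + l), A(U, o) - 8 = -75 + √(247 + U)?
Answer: -260*(130 + 2*I*√11)/(67 - √1051) ≈ -977.42 - 49.873*I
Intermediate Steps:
A(U, o) = -67 + √(247 + U) (A(U, o) = 8 + (-75 + √(247 + U)) = -67 + √(247 + U))
b(E) = -2*I*√11 (b(E) = -2*√(-11 + (E - E)) = -2*√(-11 + 0) = -2*I*√11)
g(l) = 2*l*(l - 2*I*√11) (g(l) = (l - 2*I*√11)*(l + l) = (l - 2*I*√11)*(2*l) = 2*l*(l - 2*I*√11))
g(-130)/A(804, -715) = (2*(-130)*(-130 - 2*I*√11))/(-67 + √(247 + 804)) = (33800 + 520*I*√11)/(-67 + √1051)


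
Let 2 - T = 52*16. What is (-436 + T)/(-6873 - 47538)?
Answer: 422/18137 ≈ 0.023267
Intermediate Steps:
T = -830 (T = 2 - 52*16 = 2 - 1*832 = 2 - 832 = -830)
(-436 + T)/(-6873 - 47538) = (-436 - 830)/(-6873 - 47538) = -1266/(-54411) = -1266*(-1/54411) = 422/18137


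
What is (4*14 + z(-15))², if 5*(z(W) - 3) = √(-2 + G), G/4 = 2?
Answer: (295 + √6)²/25 ≈ 3539.0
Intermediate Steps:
G = 8 (G = 4*2 = 8)
z(W) = 3 + √6/5 (z(W) = 3 + √(-2 + 8)/5 = 3 + √6/5)
(4*14 + z(-15))² = (4*14 + (3 + √6/5))² = (56 + (3 + √6/5))² = (59 + √6/5)²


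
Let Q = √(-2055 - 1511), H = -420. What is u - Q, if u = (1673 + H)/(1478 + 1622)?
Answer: 1253/3100 - I*√3566 ≈ 0.40419 - 59.716*I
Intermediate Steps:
Q = I*√3566 (Q = √(-3566) = I*√3566 ≈ 59.716*I)
u = 1253/3100 (u = (1673 - 420)/(1478 + 1622) = 1253/3100 ≈ 0.40419)
u - Q = 1253/3100 - I*√3566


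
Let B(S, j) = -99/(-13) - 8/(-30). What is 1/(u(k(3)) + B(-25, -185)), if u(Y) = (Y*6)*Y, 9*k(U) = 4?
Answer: 1755/15913 ≈ 0.11029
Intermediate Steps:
B(S, j) = 1537/195 (B(S, j) = -99*(-1/13) - 8*(-1/30) = 99/13 + 4/15 = 1537/195)
k(U) = 4/9 (k(U) = (1/9)*4 = 4/9)
u(Y) = 6*Y**2 (u(Y) = (6*Y)*Y = 6*Y**2)
1/(u(k(3)) + B(-25, -185)) = 1/(6*(4/9)**2 + 1537/195) = 1/(6*(16/81) + 1537/195) = 1/(32/27 + 1537/195) = 1/(15913/1755) = 1755/15913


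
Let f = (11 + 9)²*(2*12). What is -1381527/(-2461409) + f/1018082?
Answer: 715068648807/1252958098769 ≈ 0.57070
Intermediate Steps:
f = 9600 (f = 20²*24 = 400*24 = 9600)
-1381527/(-2461409) + f/1018082 = -1381527/(-2461409) + 9600/1018082 = -1381527*(-1/2461409) + 9600*(1/1018082) = 1381527/2461409 + 4800/509041 = 715068648807/1252958098769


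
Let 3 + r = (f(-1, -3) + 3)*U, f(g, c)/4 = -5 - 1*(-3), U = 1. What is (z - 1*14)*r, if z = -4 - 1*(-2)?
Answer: 128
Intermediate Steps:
f(g, c) = -8 (f(g, c) = 4*(-5 - 1*(-3)) = 4*(-5 + 3) = 4*(-2) = -8)
z = -2 (z = -4 + 2 = -2)
r = -8 (r = -3 + (-8 + 3)*1 = -3 - 5*1 = -3 - 5 = -8)
(z - 1*14)*r = (-2 - 1*14)*(-8) = (-2 - 14)*(-8) = -16*(-8) = 128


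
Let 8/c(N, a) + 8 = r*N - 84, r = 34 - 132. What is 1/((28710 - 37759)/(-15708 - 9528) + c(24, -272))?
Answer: 15419196/5478467 ≈ 2.8145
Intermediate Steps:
r = -98
c(N, a) = 8/(-92 - 98*N) (c(N, a) = 8/(-8 + (-98*N - 84)) = 8/(-8 + (-84 - 98*N)) = 8/(-92 - 98*N))
1/((28710 - 37759)/(-15708 - 9528) + c(24, -272)) = 1/((28710 - 37759)/(-15708 - 9528) + 4/(-46 - 49*24)) = 1/(-9049/(-25236) + 4/(-46 - 1176)) = 1/(-9049*(-1/25236) + 4/(-1222)) = 1/(9049/25236 + 4*(-1/1222)) = 1/(9049/25236 - 2/611) = 1/(5478467/15419196) = 15419196/5478467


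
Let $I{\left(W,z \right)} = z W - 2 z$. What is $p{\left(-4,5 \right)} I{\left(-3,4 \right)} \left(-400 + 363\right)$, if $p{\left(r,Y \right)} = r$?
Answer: $-2960$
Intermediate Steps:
$I{\left(W,z \right)} = - 2 z + W z$ ($I{\left(W,z \right)} = W z - 2 z = - 2 z + W z$)
$p{\left(-4,5 \right)} I{\left(-3,4 \right)} \left(-400 + 363\right) = - 4 \cdot 4 \left(-2 - 3\right) \left(-400 + 363\right) = - 4 \cdot 4 \left(-5\right) \left(-37\right) = \left(-4\right) \left(-20\right) \left(-37\right) = 80 \left(-37\right) = -2960$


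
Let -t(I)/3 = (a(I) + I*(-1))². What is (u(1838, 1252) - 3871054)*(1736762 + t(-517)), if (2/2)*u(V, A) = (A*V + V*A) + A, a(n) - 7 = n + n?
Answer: 700656238100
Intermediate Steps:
a(n) = 7 + 2*n (a(n) = 7 + (n + n) = 7 + 2*n)
u(V, A) = A + 2*A*V (u(V, A) = (A*V + V*A) + A = (A*V + A*V) + A = 2*A*V + A = A + 2*A*V)
t(I) = -3*(7 + I)² (t(I) = -3*((7 + 2*I) + I*(-1))² = -3*((7 + 2*I) - I)² = -3*(7 + I)²)
(u(1838, 1252) - 3871054)*(1736762 + t(-517)) = (1252*(1 + 2*1838) - 3871054)*(1736762 - 3*(7 - 517)²) = (1252*(1 + 3676) - 3871054)*(1736762 - 3*(-510)²) = (1252*3677 - 3871054)*(1736762 - 3*260100) = (4603604 - 3871054)*(1736762 - 780300) = 732550*956462 = 700656238100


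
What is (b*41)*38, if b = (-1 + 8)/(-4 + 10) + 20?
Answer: 98933/3 ≈ 32978.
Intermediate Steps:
b = 127/6 (b = 7/6 + 20 = 127/6 ≈ 21.167)
(b*41)*38 = ((127/6)*41)*38 = (5207/6)*38 = 98933/3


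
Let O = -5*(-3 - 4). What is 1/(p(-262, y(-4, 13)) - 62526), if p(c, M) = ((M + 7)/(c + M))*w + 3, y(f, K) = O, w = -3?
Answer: -227/14192595 ≈ -1.5994e-5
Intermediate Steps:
O = 35 (O = -5*(-7) = 35)
y(f, K) = 35
p(c, M) = 3 - 3*(7 + M)/(M + c) (p(c, M) = ((M + 7)/(c + M))*(-3) + 3 = ((7 + M)/(M + c))*(-3) + 3 = -3*(7 + M)/(M + c) + 3 = 3 - 3*(7 + M)/(M + c))
1/(p(-262, y(-4, 13)) - 62526) = 1/(3*(-7 - 262)/(35 - 262) - 62526) = 1/(3*(-269)/(-227) - 62526) = 1/(3*(-1/227)*(-269) - 62526) = 1/(807/227 - 62526) = 1/(-14192595/227) = -227/14192595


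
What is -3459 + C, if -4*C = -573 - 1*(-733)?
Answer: -3499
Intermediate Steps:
C = -40 (C = -(-573 - 1*(-733))/4 = -(-573 + 733)/4 = -¼*160 = -40)
-3459 + C = -3459 - 40 = -3499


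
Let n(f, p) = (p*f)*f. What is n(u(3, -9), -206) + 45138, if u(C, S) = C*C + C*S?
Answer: -21606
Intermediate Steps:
u(C, S) = C² + C*S
n(f, p) = p*f² (n(f, p) = (f*p)*f = p*f²)
n(u(3, -9), -206) + 45138 = -206*9*(3 - 9)² + 45138 = -206*(3*(-6))² + 45138 = -206*(-18)² + 45138 = -206*324 + 45138 = -66744 + 45138 = -21606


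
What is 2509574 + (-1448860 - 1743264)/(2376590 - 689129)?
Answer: 4234805059490/1687461 ≈ 2.5096e+6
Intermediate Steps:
2509574 + (-1448860 - 1743264)/(2376590 - 689129) = 2509574 - 3192124/1687461 = 4234805059490/1687461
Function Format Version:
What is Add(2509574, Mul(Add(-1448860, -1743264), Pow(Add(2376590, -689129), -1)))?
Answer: Rational(4234805059490, 1687461) ≈ 2.5096e+6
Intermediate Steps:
Add(2509574, Mul(Add(-1448860, -1743264), Pow(Add(2376590, -689129), -1))) = Add(2509574, Mul(-3192124, Pow(1687461, -1))) = Add(2509574, Mul(-3192124, Rational(1, 1687461))) = Add(2509574, Rational(-3192124, 1687461)) = Rational(4234805059490, 1687461)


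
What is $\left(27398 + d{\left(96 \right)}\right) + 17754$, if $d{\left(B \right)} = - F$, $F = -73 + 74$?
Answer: $45151$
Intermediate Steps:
$F = 1$
$d{\left(B \right)} = -1$ ($d{\left(B \right)} = \left(-1\right) 1 = -1$)
$\left(27398 + d{\left(96 \right)}\right) + 17754 = \left(27398 - 1\right) + 17754 = 27397 + 17754 = 45151$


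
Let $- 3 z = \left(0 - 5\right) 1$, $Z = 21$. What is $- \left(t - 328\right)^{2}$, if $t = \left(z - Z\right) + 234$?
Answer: $- \frac{115600}{9} \approx -12844.0$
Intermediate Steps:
$z = \frac{5}{3}$ ($z = - \frac{\left(0 - 5\right) 1}{3} = - \frac{\left(-5\right) 1}{3} = \left(- \frac{1}{3}\right) \left(-5\right) = \frac{5}{3} \approx 1.6667$)
$t = \frac{644}{3}$ ($t = \left(\frac{5}{3} - 21\right) + 234 = - \frac{58}{3} + 234 = \frac{644}{3} \approx 214.67$)
$- \left(t - 328\right)^{2} = - \left(\frac{644}{3} - 328\right)^{2} = - \left(- \frac{340}{3}\right)^{2} = \left(-1\right) \frac{115600}{9} = - \frac{115600}{9}$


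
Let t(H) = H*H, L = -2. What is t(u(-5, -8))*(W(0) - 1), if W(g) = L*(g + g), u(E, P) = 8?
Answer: -64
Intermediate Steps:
W(g) = -4*g (W(g) = -2*(g + g) = -4*g)
t(H) = H**2
t(u(-5, -8))*(W(0) - 1) = 8**2*(-4*0 - 1) = 64*(0 - 1) = 64*(-1) = -64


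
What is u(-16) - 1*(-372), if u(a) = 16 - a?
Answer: 404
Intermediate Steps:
u(-16) - 1*(-372) = (16 - 1*(-16)) - 1*(-372) = (16 + 16) + 372 = 32 + 372 = 404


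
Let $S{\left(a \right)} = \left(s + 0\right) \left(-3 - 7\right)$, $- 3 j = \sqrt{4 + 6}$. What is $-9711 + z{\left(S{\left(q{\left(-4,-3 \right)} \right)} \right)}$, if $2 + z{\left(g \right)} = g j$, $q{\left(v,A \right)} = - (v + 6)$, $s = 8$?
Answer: $-9713 + \frac{80 \sqrt{10}}{3} \approx -9628.7$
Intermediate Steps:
$q{\left(v,A \right)} = -6 - v$ ($q{\left(v,A \right)} = - (6 + v) = -6 - v$)
$j = - \frac{\sqrt{10}}{3}$ ($j = - \frac{\sqrt{4 + 6}}{3} = - \frac{\sqrt{10}}{3} \approx -1.0541$)
$S{\left(a \right)} = -80$ ($S{\left(a \right)} = \left(8 + 0\right) \left(-3 - 7\right) = 8 \left(-10\right) = -80$)
$z{\left(g \right)} = -2 - \frac{g \sqrt{10}}{3}$ ($z{\left(g \right)} = -2 + g \left(- \frac{\sqrt{10}}{3}\right) = -2 - \frac{g \sqrt{10}}{3}$)
$-9711 + z{\left(S{\left(q{\left(-4,-3 \right)} \right)} \right)} = -9711 - \left(2 - \frac{80 \sqrt{10}}{3}\right) = -9713 + \frac{80 \sqrt{10}}{3}$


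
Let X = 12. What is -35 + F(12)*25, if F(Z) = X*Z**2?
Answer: 43165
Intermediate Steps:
F(Z) = 12*Z**2
-35 + F(12)*25 = -35 + (12*12**2)*25 = -35 + (12*144)*25 = -35 + 1728*25 = -35 + 43200 = 43165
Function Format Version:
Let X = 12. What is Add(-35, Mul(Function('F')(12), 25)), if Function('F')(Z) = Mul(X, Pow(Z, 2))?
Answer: 43165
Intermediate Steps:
Function('F')(Z) = Mul(12, Pow(Z, 2))
Add(-35, Mul(Function('F')(12), 25)) = Add(-35, Mul(Mul(12, Pow(12, 2)), 25)) = Add(-35, Mul(Mul(12, 144), 25)) = Add(-35, Mul(1728, 25)) = Add(-35, 43200) = 43165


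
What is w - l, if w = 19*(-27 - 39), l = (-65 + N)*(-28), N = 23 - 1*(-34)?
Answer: -1478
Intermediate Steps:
N = 57 (N = 23 + 34 = 57)
l = 224 (l = (-65 + 57)*(-28) = -8*(-28) = 224)
w = -1254 (w = 19*(-66) = -1254)
w - l = -1254 - 1*224 = -1254 - 224 = -1478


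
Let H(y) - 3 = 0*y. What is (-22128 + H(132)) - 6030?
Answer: -28155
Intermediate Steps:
H(y) = 3 (H(y) = 3 + 0*y = 3 + 0 = 3)
(-22128 + H(132)) - 6030 = (-22128 + 3) - 6030 = -22125 - 6030 = -28155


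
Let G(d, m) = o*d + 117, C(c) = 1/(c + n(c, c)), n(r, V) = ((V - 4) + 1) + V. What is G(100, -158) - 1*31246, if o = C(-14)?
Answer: -280181/9 ≈ -31131.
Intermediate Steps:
n(r, V) = -3 + 2*V (n(r, V) = ((-4 + V) + 1) + V = (-3 + V) + V = -3 + 2*V)
C(c) = 1/(-3 + 3*c) (C(c) = 1/(c + (-3 + 2*c)) = 1/(-3 + 3*c))
o = -1/45 (o = 1/(3*(-1 - 14)) = (1/3)/(-15) = (1/3)*(-1/15) = -1/45 ≈ -0.022222)
G(d, m) = 117 - d/45 (G(d, m) = -d/45 + 117 = 117 - d/45)
G(100, -158) - 1*31246 = (117 - 1/45*100) - 1*31246 = (117 - 20/9) - 31246 = 1033/9 - 31246 = -280181/9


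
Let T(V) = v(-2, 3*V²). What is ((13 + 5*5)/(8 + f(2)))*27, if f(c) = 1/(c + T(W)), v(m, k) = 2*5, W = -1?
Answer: 12312/97 ≈ 126.93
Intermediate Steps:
v(m, k) = 10
T(V) = 10
f(c) = 1/(10 + c) (f(c) = 1/(c + 10) = 1/(10 + c))
((13 + 5*5)/(8 + f(2)))*27 = ((13 + 5*5)/(8 + 1/(10 + 2)))*27 = ((13 + 25)/(8 + 1/12))*27 = (38/(8 + 1/12))*27 = (38/(97/12))*27 = (38*(12/97))*27 = (456/97)*27 = 12312/97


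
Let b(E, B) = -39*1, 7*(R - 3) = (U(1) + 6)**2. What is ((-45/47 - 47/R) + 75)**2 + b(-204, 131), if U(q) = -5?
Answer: 3691146325/1069156 ≈ 3452.4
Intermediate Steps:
R = 22/7 (R = 3 + (-5 + 6)**2/7 = 3 + (1/7)*1**2 = 3 + (1/7)*1 = 3 + 1/7 = 22/7 ≈ 3.1429)
b(E, B) = -39
((-45/47 - 47/R) + 75)**2 + b(-204, 131) = ((-45/47 - 47/22/7) + 75)**2 - 39 = ((-45*1/47 - 47*7/22) + 75)**2 - 39 = ((-45/47 - 329/22) + 75)**2 - 39 = (-16453/1034 + 75)**2 - 39 = (61097/1034)**2 - 39 = 3732843409/1069156 - 39 = 3691146325/1069156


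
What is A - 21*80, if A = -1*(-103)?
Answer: -1577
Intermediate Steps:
A = 103
A - 21*80 = 103 - 21*80 = 103 - 1680 = -1577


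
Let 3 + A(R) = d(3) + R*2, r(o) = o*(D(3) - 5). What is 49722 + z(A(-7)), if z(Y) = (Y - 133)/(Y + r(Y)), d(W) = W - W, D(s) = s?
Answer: 845124/17 ≈ 49713.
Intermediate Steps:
d(W) = 0
r(o) = -2*o (r(o) = o*(3 - 5) = o*(-2) = -2*o)
A(R) = -3 + 2*R (A(R) = -3 + (0 + R*2) = -3 + (0 + 2*R) = -3 + 2*R)
z(Y) = -(-133 + Y)/Y (z(Y) = (Y - 133)/(Y - 2*Y) = (-133 + Y)/((-Y)) = (-133 + Y)*(-1/Y) = -(-133 + Y)/Y)
49722 + z(A(-7)) = 49722 + (133 - (-3 + 2*(-7)))/(-3 + 2*(-7)) = 49722 + (133 - (-3 - 14))/(-3 - 14) = 49722 + (133 - 1*(-17))/(-17) = 49722 - (133 + 17)/17 = 49722 - 1/17*150 = 49722 - 150/17 = 845124/17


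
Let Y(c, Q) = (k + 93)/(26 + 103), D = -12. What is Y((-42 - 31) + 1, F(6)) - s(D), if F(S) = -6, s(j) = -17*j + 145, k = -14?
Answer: -44942/129 ≈ -348.39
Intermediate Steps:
s(j) = 145 - 17*j
Y(c, Q) = 79/129 (Y(c, Q) = (-14 + 93)/(26 + 103) = 79/129)
Y((-42 - 31) + 1, F(6)) - s(D) = 79/129 - (145 - 17*(-12)) = 79/129 - (145 + 204) = 79/129 - 1*349 = 79/129 - 349 = -44942/129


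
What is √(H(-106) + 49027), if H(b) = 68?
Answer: 3*√5455 ≈ 221.57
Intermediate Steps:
√(H(-106) + 49027) = √(68 + 49027) = √49095 = 3*√5455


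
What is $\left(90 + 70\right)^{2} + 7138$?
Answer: $32738$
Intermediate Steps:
$\left(90 + 70\right)^{2} + 7138 = 160^{2} + 7138 = 25600 + 7138 = 32738$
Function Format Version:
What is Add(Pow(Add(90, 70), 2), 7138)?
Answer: 32738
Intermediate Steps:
Add(Pow(Add(90, 70), 2), 7138) = Add(Pow(160, 2), 7138) = Add(25600, 7138) = 32738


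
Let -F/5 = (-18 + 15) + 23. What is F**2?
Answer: 10000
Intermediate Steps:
F = -100 (F = -5*((-18 + 15) + 23) = -5*(-3 + 23) = -5*20 = -100)
F**2 = (-100)**2 = 10000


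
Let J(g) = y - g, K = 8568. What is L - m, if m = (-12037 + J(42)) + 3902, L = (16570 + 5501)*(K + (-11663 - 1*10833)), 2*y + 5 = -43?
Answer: -307396687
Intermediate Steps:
y = -24 (y = -5/2 + (½)*(-43) = -5/2 - 43/2 = -24)
J(g) = -24 - g
L = -307404888 (L = (16570 + 5501)*(8568 + (-11663 - 1*10833)) = 22071*(8568 + (-11663 - 10833)) = 22071*(8568 - 22496) = 22071*(-13928) = -307404888)
m = -8201 (m = (-12037 + (-24 - 1*42)) + 3902 = (-12037 + (-24 - 42)) + 3902 = (-12037 - 66) + 3902 = -12103 + 3902 = -8201)
L - m = -307404888 - 1*(-8201) = -307404888 + 8201 = -307396687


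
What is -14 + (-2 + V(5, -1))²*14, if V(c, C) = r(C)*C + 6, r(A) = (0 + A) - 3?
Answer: 882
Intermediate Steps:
r(A) = -3 + A (r(A) = A - 3 = -3 + A)
V(c, C) = 6 + C*(-3 + C) (V(c, C) = (-3 + C)*C + 6 = C*(-3 + C) + 6 = 6 + C*(-3 + C))
-14 + (-2 + V(5, -1))²*14 = -14 + (-2 + (6 - (-3 - 1)))²*14 = -14 + (-2 + (6 - 1*(-4)))²*14 = -14 + (-2 + (6 + 4))²*14 = -14 + (-2 + 10)²*14 = -14 + 8²*14 = -14 + 64*14 = -14 + 896 = 882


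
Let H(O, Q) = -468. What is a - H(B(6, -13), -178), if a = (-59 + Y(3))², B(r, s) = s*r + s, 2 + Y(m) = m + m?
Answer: 3493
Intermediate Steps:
Y(m) = -2 + 2*m (Y(m) = -2 + (m + m) = -2 + 2*m)
B(r, s) = s + r*s (B(r, s) = r*s + s = s + r*s)
a = 3025 (a = (-59 + (-2 + 2*3))² = (-59 + (-2 + 6))² = (-59 + 4)² = (-55)² = 3025)
a - H(B(6, -13), -178) = 3025 - 1*(-468) = 3025 + 468 = 3493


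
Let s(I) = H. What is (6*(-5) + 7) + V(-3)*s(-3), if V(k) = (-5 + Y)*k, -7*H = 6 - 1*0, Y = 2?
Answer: -215/7 ≈ -30.714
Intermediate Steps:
H = -6/7 (H = -(6 - 1*0)/7 = -(6 + 0)/7 = -⅐*6 = -6/7 ≈ -0.85714)
V(k) = -3*k (V(k) = (-5 + 2)*k = -3*k)
s(I) = -6/7
(6*(-5) + 7) + V(-3)*s(-3) = (6*(-5) + 7) - 3*(-3)*(-6/7) = (-30 + 7) + 9*(-6/7) = -23 - 54/7 = -215/7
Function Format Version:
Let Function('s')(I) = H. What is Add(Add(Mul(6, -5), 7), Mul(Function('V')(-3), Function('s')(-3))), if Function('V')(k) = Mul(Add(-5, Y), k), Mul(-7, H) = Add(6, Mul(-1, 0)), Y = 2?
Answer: Rational(-215, 7) ≈ -30.714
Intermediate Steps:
H = Rational(-6, 7) (H = Mul(Rational(-1, 7), Add(6, Mul(-1, 0))) = Mul(Rational(-1, 7), Add(6, 0)) = Mul(Rational(-1, 7), 6) = Rational(-6, 7) ≈ -0.85714)
Function('V')(k) = Mul(-3, k) (Function('V')(k) = Mul(Add(-5, 2), k) = Mul(-3, k))
Function('s')(I) = Rational(-6, 7)
Add(Add(Mul(6, -5), 7), Mul(Function('V')(-3), Function('s')(-3))) = Add(Add(Mul(6, -5), 7), Mul(Mul(-3, -3), Rational(-6, 7))) = Add(Add(-30, 7), Mul(9, Rational(-6, 7))) = Add(-23, Rational(-54, 7)) = Rational(-215, 7)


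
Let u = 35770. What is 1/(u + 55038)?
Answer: 1/90808 ≈ 1.1012e-5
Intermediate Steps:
1/(u + 55038) = 1/(35770 + 55038) = 1/90808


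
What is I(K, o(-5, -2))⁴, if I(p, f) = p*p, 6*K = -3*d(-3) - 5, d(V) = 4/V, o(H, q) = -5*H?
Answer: 1/1679616 ≈ 5.9537e-7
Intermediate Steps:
K = -⅙ (K = (-12/(-3) - 5)/6 = (-12*(-1)/3 - 5)/6 = (-3*(-4/3) - 5)/6 = (4 - 5)/6 = (⅙)*(-1) = -⅙ ≈ -0.16667)
I(p, f) = p²
I(K, o(-5, -2))⁴ = ((-⅙)²)⁴ = (1/36)⁴ = 1/1679616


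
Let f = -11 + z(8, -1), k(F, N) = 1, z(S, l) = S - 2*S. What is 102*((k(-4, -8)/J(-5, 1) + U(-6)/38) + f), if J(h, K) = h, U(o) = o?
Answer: -187578/95 ≈ -1974.5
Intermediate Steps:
z(S, l) = -S
f = -19 (f = -11 - 1*8 = -11 - 8 = -19)
102*((k(-4, -8)/J(-5, 1) + U(-6)/38) + f) = 102*((1/(-5) - 6/38) - 19) = 102*((1*(-1/5) - 6*1/38) - 19) = 102*((-1/5 - 3/19) - 19) = 102*(-34/95 - 19) = 102*(-1839/95) = -187578/95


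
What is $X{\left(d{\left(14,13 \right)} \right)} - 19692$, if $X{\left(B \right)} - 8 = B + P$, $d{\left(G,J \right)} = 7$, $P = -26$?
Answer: $-19703$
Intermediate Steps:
$X{\left(B \right)} = -18 + B$ ($X{\left(B \right)} = 8 + \left(B - 26\right) = 8 + \left(-26 + B\right) = -18 + B$)
$X{\left(d{\left(14,13 \right)} \right)} - 19692 = \left(-18 + 7\right) - 19692 = -11 - 19692 = -19703$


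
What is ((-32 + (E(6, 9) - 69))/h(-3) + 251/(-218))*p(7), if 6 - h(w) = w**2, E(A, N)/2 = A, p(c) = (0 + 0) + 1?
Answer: 18649/654 ≈ 28.515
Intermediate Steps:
p(c) = 1 (p(c) = 0 + 1 = 1)
E(A, N) = 2*A
h(w) = 6 - w**2
((-32 + (E(6, 9) - 69))/h(-3) + 251/(-218))*p(7) = ((-32 + (2*6 - 69))/(6 - 1*(-3)**2) + 251/(-218))*1 = ((-32 + (12 - 69))/(6 - 1*9) + 251*(-1/218))*1 = ((-32 - 57)/(6 - 9) - 251/218)*1 = (-89/(-3) - 251/218)*1 = (-89*(-1/3) - 251/218)*1 = (89/3 - 251/218)*1 = (18649/654)*1 = 18649/654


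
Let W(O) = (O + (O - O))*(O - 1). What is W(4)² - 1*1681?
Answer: -1537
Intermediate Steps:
W(O) = O*(-1 + O) (W(O) = (O + 0)*(-1 + O) = O*(-1 + O))
W(4)² - 1*1681 = (4*(-1 + 4))² - 1*1681 = (4*3)² - 1681 = 12² - 1681 = 144 - 1681 = -1537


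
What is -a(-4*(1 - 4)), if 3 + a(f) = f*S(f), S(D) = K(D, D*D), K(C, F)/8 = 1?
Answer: -93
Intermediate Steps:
K(C, F) = 8 (K(C, F) = 8*1 = 8)
S(D) = 8
a(f) = -3 + 8*f (a(f) = -3 + f*8 = -3 + 8*f)
-a(-4*(1 - 4)) = -(-3 + 8*(-4*(1 - 4))) = -(-3 + 8*(-4*(-3))) = -(-3 + 8*12) = -(-3 + 96) = -1*93 = -93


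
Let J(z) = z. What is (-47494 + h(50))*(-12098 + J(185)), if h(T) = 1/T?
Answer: 28289789187/50 ≈ 5.6580e+8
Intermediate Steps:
(-47494 + h(50))*(-12098 + J(185)) = (-47494 + 1/50)*(-12098 + 185) = (-47494 + 1/50)*(-11913) = -2374699/50*(-11913) = 28289789187/50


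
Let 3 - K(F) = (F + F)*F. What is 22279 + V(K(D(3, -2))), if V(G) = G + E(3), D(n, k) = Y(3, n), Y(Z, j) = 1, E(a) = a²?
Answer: 22289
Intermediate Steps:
D(n, k) = 1
K(F) = 3 - 2*F² (K(F) = 3 - (F + F)*F = 3 - 2*F*F = 3 - 2*F²)
V(G) = 9 + G (V(G) = G + 3² = G + 9 = 9 + G)
22279 + V(K(D(3, -2))) = 22279 + (9 + (3 - 2*1²)) = 22279 + (9 + (3 - 2*1)) = 22279 + (9 + (3 - 2)) = 22279 + (9 + 1) = 22279 + 10 = 22289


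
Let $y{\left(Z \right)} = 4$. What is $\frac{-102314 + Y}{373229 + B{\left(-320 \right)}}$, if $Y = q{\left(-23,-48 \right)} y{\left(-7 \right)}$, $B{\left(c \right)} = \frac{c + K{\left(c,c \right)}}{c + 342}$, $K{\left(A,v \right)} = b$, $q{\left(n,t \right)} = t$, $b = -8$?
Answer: $- \frac{1127566}{4105355} \approx -0.27466$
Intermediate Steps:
$K{\left(A,v \right)} = -8$
$B{\left(c \right)} = \frac{-8 + c}{342 + c}$ ($B{\left(c \right)} = \frac{c - 8}{c + 342} = \frac{-8 + c}{342 + c}$)
$Y = -192$ ($Y = \left(-48\right) 4 = -192$)
$\frac{-102314 + Y}{373229 + B{\left(-320 \right)}} = \frac{-102314 - 192}{373229 + \frac{-8 - 320}{342 - 320}} = - \frac{102506}{373229 + \frac{1}{22} \left(-328\right)} = - \frac{102506}{373229 - \frac{164}{11}} = - \frac{102506}{\frac{4105355}{11}} = \left(-102506\right) \frac{11}{4105355} = - \frac{1127566}{4105355}$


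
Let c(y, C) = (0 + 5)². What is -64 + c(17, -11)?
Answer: -39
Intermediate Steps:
c(y, C) = 25 (c(y, C) = 5² = 25)
-64 + c(17, -11) = -64 + 25 = -39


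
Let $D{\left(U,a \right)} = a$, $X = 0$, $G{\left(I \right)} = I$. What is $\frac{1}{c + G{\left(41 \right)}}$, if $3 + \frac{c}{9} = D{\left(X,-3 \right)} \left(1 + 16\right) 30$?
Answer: $- \frac{1}{13756} \approx -7.2696 \cdot 10^{-5}$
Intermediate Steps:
$c = -13797$ ($c = -27 + 9 - 3 \left(1 + 16\right) 30 = -27 + 9 \left(-3\right) 17 \cdot 30 = -27 + 9 \left(\left(-51\right) 30\right) = -27 + 9 \left(-1530\right) = -27 - 13770 = -13797$)
$\frac{1}{c + G{\left(41 \right)}} = \frac{1}{-13797 + 41} = \frac{1}{-13756} = - \frac{1}{13756}$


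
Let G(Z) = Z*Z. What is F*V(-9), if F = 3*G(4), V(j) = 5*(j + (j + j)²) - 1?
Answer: 75552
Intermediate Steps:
G(Z) = Z²
V(j) = -1 + 5*j + 20*j² (V(j) = 5*(j + (2*j)²) - 1 = 5*(j + 4*j²) - 1 = (5*j + 20*j²) - 1 = -1 + 5*j + 20*j²)
F = 48 (F = 3*4² = 3*16 = 48)
F*V(-9) = 48*(-1 + 5*(-9) + 20*(-9)²) = 48*(-1 - 45 + 20*81) = 48*(-1 - 45 + 1620) = 48*1574 = 75552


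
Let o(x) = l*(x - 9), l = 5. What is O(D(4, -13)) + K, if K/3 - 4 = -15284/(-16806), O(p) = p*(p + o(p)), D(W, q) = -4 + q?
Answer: 7040953/2801 ≈ 2513.7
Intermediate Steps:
o(x) = -45 + 5*x (o(x) = 5*(x - 9) = 5*(-9 + x) = -45 + 5*x)
O(p) = p*(-45 + 6*p) (O(p) = p*(p + (-45 + 5*p)) = p*(-45 + 6*p))
K = 41254/2801 (K = 12 + 3*(-15284/(-16806)) = 12 + 3*(-15284*(-1/16806)) = 12 + 3*(7642/8403) = 12 + 7642/2801 = 41254/2801 ≈ 14.728)
O(D(4, -13)) + K = 3*(-4 - 13)*(-15 + 2*(-4 - 13)) + 41254/2801 = 3*(-17)*(-15 + 2*(-17)) + 41254/2801 = 3*(-17)*(-15 - 34) + 41254/2801 = 3*(-17)*(-49) + 41254/2801 = 2499 + 41254/2801 = 7040953/2801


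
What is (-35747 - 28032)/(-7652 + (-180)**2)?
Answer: -2773/1076 ≈ -2.5771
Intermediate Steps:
(-35747 - 28032)/(-7652 + (-180)**2) = -63779/(-7652 + 32400) = -63779/24748 = -63779*1/24748 = -2773/1076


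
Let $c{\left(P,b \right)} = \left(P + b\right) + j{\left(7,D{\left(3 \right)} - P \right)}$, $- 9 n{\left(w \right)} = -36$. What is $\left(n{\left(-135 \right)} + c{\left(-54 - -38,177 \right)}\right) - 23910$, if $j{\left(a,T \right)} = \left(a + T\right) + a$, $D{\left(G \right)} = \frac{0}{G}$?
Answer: $-23715$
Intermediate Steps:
$n{\left(w \right)} = 4$ ($n{\left(w \right)} = \left(- \frac{1}{9}\right) \left(-36\right) = 4$)
$D{\left(G \right)} = 0$
$j{\left(a,T \right)} = T + 2 a$ ($j{\left(a,T \right)} = \left(T + a\right) + a = T + 2 a$)
$c{\left(P,b \right)} = 14 + b$ ($c{\left(P,b \right)} = \left(P + b\right) + \left(\left(0 - P\right) + 2 \cdot 7\right) = \left(P + b\right) - \left(-14 + P\right) = 14 + b$)
$\left(n{\left(-135 \right)} + c{\left(-54 - -38,177 \right)}\right) - 23910 = \left(4 + \left(14 + 177\right)\right) - 23910 = \left(4 + 191\right) - 23910 = 195 - 23910 = -23715$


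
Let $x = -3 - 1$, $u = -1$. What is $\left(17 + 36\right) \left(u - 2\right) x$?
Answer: $636$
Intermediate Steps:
$x = -4$
$\left(17 + 36\right) \left(u - 2\right) x = \left(17 + 36\right) \left(-1 - 2\right) \left(-4\right) = 53 \left(\left(-3\right) \left(-4\right)\right) = 53 \cdot 12 = 636$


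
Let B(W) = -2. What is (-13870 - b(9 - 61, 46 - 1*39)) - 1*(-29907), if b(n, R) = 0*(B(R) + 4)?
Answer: 16037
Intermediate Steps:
b(n, R) = 0 (b(n, R) = 0*(-2 + 4) = 0*2 = 0)
(-13870 - b(9 - 61, 46 - 1*39)) - 1*(-29907) = (-13870 - 1*0) - 1*(-29907) = (-13870 + 0) + 29907 = -13870 + 29907 = 16037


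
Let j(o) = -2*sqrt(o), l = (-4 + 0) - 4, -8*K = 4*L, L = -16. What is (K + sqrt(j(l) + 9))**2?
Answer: (8 + sqrt(9 - 4*I*sqrt(2)))**2 ≈ 123.13 - 20.102*I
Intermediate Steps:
K = 8 (K = -(-16)/2 = -1/8*(-64) = 8)
l = -8 (l = -4 - 4 = -8)
(K + sqrt(j(l) + 9))**2 = (8 + sqrt(-4*I*sqrt(2) + 9))**2 = (8 + sqrt(9 - 4*I*sqrt(2)))**2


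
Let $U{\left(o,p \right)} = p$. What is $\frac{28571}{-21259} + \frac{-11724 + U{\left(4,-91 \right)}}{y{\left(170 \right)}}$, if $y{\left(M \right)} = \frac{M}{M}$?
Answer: $- \frac{251203656}{21259} \approx -11816.0$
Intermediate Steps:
$y{\left(M \right)} = 1$
$\frac{28571}{-21259} + \frac{-11724 + U{\left(4,-91 \right)}}{y{\left(170 \right)}} = \frac{28571}{-21259} + \frac{-11724 - 91}{1} = 28571 \left(- \frac{1}{21259}\right) - 11815 = - \frac{28571}{21259} - 11815 = - \frac{251203656}{21259}$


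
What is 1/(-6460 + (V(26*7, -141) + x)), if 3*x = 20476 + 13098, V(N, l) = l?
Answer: 3/13771 ≈ 0.00021785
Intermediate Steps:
x = 33574/3 (x = (20476 + 13098)/3 = (⅓)*33574 = 33574/3 ≈ 11191.)
1/(-6460 + (V(26*7, -141) + x)) = 1/(-6460 + (-141 + 33574/3)) = 1/(-6460 + 33151/3) = 1/(13771/3) = 3/13771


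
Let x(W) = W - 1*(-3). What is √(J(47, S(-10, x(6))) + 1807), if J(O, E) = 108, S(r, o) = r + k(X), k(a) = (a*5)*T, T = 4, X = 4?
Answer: √1915 ≈ 43.761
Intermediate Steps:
x(W) = 3 + W (x(W) = W + 3 = 3 + W)
k(a) = 20*a (k(a) = (a*5)*4 = (5*a)*4 = 20*a)
S(r, o) = 80 + r (S(r, o) = r + 20*4 = r + 80 = 80 + r)
√(J(47, S(-10, x(6))) + 1807) = √(108 + 1807) = √1915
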